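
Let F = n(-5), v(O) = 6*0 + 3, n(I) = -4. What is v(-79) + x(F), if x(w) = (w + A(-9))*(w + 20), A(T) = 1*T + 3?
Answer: -157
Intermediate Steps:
v(O) = 3 (v(O) = 0 + 3 = 3)
F = -4
A(T) = 3 + T (A(T) = T + 3 = 3 + T)
x(w) = (-6 + w)*(20 + w) (x(w) = (w + (3 - 9))*(w + 20) = (w - 6)*(20 + w) = (-6 + w)*(20 + w))
v(-79) + x(F) = 3 + (-120 + (-4)² + 14*(-4)) = 3 + (-120 + 16 - 56) = 3 - 160 = -157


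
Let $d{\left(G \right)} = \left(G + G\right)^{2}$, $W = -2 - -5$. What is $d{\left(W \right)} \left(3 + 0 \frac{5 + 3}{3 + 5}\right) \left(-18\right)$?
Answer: $-1944$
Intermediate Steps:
$W = 3$ ($W = -2 + 5 = 3$)
$d{\left(G \right)} = 4 G^{2}$ ($d{\left(G \right)} = \left(2 G\right)^{2} = 4 G^{2}$)
$d{\left(W \right)} \left(3 + 0 \frac{5 + 3}{3 + 5}\right) \left(-18\right) = 4 \cdot 3^{2} \left(3 + 0 \frac{5 + 3}{3 + 5}\right) \left(-18\right) = 4 \cdot 9 \left(3 + 0 \cdot \frac{8}{8}\right) \left(-18\right) = 36 \left(3 + 0 \cdot 8 \cdot \frac{1}{8}\right) \left(-18\right) = 36 \left(3 + 0 \cdot 1\right) \left(-18\right) = 36 \left(3 + 0\right) \left(-18\right) = 36 \cdot 3 \left(-18\right) = 108 \left(-18\right) = -1944$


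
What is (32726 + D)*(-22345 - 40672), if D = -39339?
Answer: 416731421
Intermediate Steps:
(32726 + D)*(-22345 - 40672) = (32726 - 39339)*(-22345 - 40672) = -6613*(-63017) = 416731421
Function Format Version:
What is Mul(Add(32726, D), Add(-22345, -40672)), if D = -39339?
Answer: 416731421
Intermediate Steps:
Mul(Add(32726, D), Add(-22345, -40672)) = Mul(Add(32726, -39339), Add(-22345, -40672)) = Mul(-6613, -63017) = 416731421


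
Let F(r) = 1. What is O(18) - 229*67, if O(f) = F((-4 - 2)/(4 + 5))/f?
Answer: -276173/18 ≈ -15343.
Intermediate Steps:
O(f) = 1/f
O(18) - 229*67 = 1/18 - 229*67 = 1/18 - 15343 = -276173/18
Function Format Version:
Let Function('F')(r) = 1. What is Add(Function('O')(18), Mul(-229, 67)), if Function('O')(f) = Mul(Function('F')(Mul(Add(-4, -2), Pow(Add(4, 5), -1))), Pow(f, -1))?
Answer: Rational(-276173, 18) ≈ -15343.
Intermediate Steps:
Function('O')(f) = Pow(f, -1) (Function('O')(f) = Mul(1, Pow(f, -1)) = Pow(f, -1))
Add(Function('O')(18), Mul(-229, 67)) = Add(Pow(18, -1), Mul(-229, 67)) = Add(Rational(1, 18), -15343) = Rational(-276173, 18)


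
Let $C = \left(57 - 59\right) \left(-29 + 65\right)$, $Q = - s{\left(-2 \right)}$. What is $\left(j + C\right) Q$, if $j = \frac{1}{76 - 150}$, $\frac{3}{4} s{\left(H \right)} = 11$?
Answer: $\frac{117238}{111} \approx 1056.2$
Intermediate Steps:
$s{\left(H \right)} = \frac{44}{3}$ ($s{\left(H \right)} = \frac{4}{3} \cdot 11 = \frac{44}{3}$)
$Q = - \frac{44}{3}$ ($Q = \left(-1\right) \frac{44}{3} = - \frac{44}{3} \approx -14.667$)
$C = -72$ ($C = \left(-2\right) 36 = -72$)
$j = - \frac{1}{74}$ ($j = \frac{1}{-74} = - \frac{1}{74} \approx -0.013514$)
$\left(j + C\right) Q = \left(- \frac{1}{74} - 72\right) \left(- \frac{44}{3}\right) = \left(- \frac{5329}{74}\right) \left(- \frac{44}{3}\right) = \frac{117238}{111}$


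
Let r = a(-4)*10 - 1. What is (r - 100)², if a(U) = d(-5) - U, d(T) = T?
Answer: 12321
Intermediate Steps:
a(U) = -5 - U
r = -11 (r = (-5 - 1*(-4))*10 - 1 = (-5 + 4)*10 - 1 = -1*10 - 1 = -10 - 1 = -11)
(r - 100)² = (-11 - 100)² = (-111)² = 12321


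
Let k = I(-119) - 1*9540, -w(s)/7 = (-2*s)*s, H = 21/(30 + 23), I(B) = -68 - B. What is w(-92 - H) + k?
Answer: 309073925/2809 ≈ 1.1003e+5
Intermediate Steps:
H = 21/53 ≈ 0.39623
w(s) = 14*s**2 (w(s) = -7*(-2*s)*s = -(-14)*s**2 = 14*s**2)
k = -9489 (k = (-68 - 1*(-119)) - 1*9540 = (-68 + 119) - 9540 = 51 - 9540 = -9489)
w(-92 - H) + k = 14*(-92 - 1*21/53)**2 - 9489 = 14*(-92 - 21/53)**2 - 9489 = 14*(-4897/53)**2 - 9489 = 14*(23980609/2809) - 9489 = 335728526/2809 - 9489 = 309073925/2809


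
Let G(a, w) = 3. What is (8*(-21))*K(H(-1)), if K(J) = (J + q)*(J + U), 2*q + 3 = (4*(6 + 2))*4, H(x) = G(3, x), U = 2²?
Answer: -77028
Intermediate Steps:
U = 4
H(x) = 3
q = 125/2 (q = -3/2 + ((4*(6 + 2))*4)/2 = -3/2 + ((4*8)*4)/2 = -3/2 + (32*4)/2 = -3/2 + (½)*128 = -3/2 + 64 = 125/2 ≈ 62.500)
K(J) = (4 + J)*(125/2 + J) (K(J) = (J + 125/2)*(J + 4) = (125/2 + J)*(4 + J) = (4 + J)*(125/2 + J))
(8*(-21))*K(H(-1)) = (8*(-21))*(250 + 3² + (133/2)*3) = -168*(250 + 9 + 399/2) = -168*917/2 = -77028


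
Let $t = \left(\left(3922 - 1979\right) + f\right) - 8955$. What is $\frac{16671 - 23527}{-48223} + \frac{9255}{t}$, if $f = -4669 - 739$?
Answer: $- \frac{24076823}{39928644} \approx -0.603$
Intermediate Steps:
$f = -5408$ ($f = -4669 + \left(-3447 + 2708\right) = -4669 - 739 = -5408$)
$t = -12420$ ($t = \left(\left(3922 - 1979\right) - 5408\right) - 8955 = \left(1943 - 5408\right) - 8955 = -3465 - 8955 = -12420$)
$\frac{16671 - 23527}{-48223} + \frac{9255}{t} = \frac{16671 - 23527}{-48223} + \frac{9255}{-12420} = \left(-6856\right) \left(- \frac{1}{48223}\right) + 9255 \left(- \frac{1}{12420}\right) = \frac{6856}{48223} - \frac{617}{828} = - \frac{24076823}{39928644}$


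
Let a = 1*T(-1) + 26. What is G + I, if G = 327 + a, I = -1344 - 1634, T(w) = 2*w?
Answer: -2627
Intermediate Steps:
I = -2978
a = 24 (a = 1*(2*(-1)) + 26 = 1*(-2) + 26 = -2 + 26 = 24)
G = 351 (G = 327 + 24 = 351)
G + I = 351 - 2978 = -2627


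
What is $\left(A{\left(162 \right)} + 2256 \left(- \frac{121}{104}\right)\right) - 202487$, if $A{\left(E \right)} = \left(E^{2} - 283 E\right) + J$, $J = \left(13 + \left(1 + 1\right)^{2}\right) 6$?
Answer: $- \frac{2919953}{13} \approx -2.2461 \cdot 10^{5}$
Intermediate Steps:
$J = 102$ ($J = \left(13 + 2^{2}\right) 6 = \left(13 + 4\right) 6 = 17 \cdot 6 = 102$)
$A{\left(E \right)} = 102 + E^{2} - 283 E$ ($A{\left(E \right)} = \left(E^{2} - 283 E\right) + 102 = 102 + E^{2} - 283 E$)
$\left(A{\left(162 \right)} + 2256 \left(- \frac{121}{104}\right)\right) - 202487 = \left(\left(102 + 162^{2} - 45846\right) + 2256 \left(- \frac{121}{104}\right)\right) - 202487 = \left(\left(102 + 26244 - 45846\right) + 2256 \left(\left(-121\right) \frac{1}{104}\right)\right) - 202487 = \left(-19500 + 2256 \left(- \frac{121}{104}\right)\right) - 202487 = \left(-19500 - \frac{34122}{13}\right) - 202487 = - \frac{287622}{13} - 202487 = - \frac{2919953}{13}$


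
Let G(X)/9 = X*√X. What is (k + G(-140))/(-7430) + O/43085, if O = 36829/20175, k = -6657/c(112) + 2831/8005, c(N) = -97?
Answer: -926947876854611/100297826236831125 + 252*I*√35/743 ≈ -0.009242 + 2.0065*I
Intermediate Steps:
G(X) = 9*X^(3/2) (G(X) = 9*(X*√X) = 9*X^(3/2))
k = 53563892/776485 (k = -6657/(-97) + 2831/8005 = -6657*(-1/97) + 2831*(1/8005) = 6657/97 + 2831/8005 = 53563892/776485 ≈ 68.983)
O = 36829/20175 (O = 36829*(1/20175) = 36829/20175 ≈ 1.8255)
(k + G(-140))/(-7430) + O/43085 = (53563892/776485 + 9*(-140)^(3/2))/(-7430) + (36829/20175)/43085 = (53563892/776485 + 9*(-280*I*√35))*(-1/7430) + (36829/20175)*(1/43085) = (53563892/776485 - 2520*I*√35)*(-1/7430) + 36829/869239875 = (-26781946/2884641775 + 252*I*√35/743) + 36829/869239875 = -926947876854611/100297826236831125 + 252*I*√35/743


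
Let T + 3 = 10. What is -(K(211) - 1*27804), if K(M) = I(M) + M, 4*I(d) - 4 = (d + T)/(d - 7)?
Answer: 11257427/408 ≈ 27592.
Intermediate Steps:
T = 7 (T = -3 + 10 = 7)
I(d) = 1 + (7 + d)/(4*(-7 + d)) (I(d) = 1 + ((d + 7)/(d - 7))/4 = 1 + ((7 + d)/(-7 + d))/4 = 1 + (7 + d)/(4*(-7 + d)))
K(M) = M + (-21 + 5*M)/(4*(-7 + M)) (K(M) = (-21 + 5*M)/(4*(-7 + M)) + M = M + (-21 + 5*M)/(4*(-7 + M)))
-(K(211) - 1*27804) = -((-21 - 23*211 + 4*211**2)/(4*(-7 + 211)) - 1*27804) = -((1/4)*(-21 - 4853 + 4*44521)/204 - 27804) = -((1/4)*(1/204)*(-21 - 4853 + 178084) - 27804) = -((1/4)*(1/204)*173210 - 27804) = -(86605/408 - 27804) = -1*(-11257427/408) = 11257427/408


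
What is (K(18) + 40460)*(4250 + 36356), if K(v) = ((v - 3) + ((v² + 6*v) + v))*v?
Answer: 1982790980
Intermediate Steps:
K(v) = v*(-3 + v² + 8*v) (K(v) = ((-3 + v) + (v² + 7*v))*v = (-3 + v² + 8*v)*v = v*(-3 + v² + 8*v))
(K(18) + 40460)*(4250 + 36356) = (18*(-3 + 18² + 8*18) + 40460)*(4250 + 36356) = (18*(-3 + 324 + 144) + 40460)*40606 = (18*465 + 40460)*40606 = (8370 + 40460)*40606 = 48830*40606 = 1982790980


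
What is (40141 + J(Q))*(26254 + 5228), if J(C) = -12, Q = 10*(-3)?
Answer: 1263341178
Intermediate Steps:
Q = -30
(40141 + J(Q))*(26254 + 5228) = (40141 - 12)*(26254 + 5228) = 40129*31482 = 1263341178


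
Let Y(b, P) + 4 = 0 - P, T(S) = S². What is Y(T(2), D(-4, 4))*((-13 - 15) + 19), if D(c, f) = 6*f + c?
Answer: 216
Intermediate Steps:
D(c, f) = c + 6*f
Y(b, P) = -4 - P (Y(b, P) = -4 + (0 - P) = -4 - P)
Y(T(2), D(-4, 4))*((-13 - 15) + 19) = (-4 - (-4 + 6*4))*((-13 - 15) + 19) = (-4 - (-4 + 24))*(-28 + 19) = (-4 - 1*20)*(-9) = (-4 - 20)*(-9) = -24*(-9) = 216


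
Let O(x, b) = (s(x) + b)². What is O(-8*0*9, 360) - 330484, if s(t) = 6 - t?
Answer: -196528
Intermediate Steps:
O(x, b) = (6 + b - x)² (O(x, b) = ((6 - x) + b)² = (6 + b - x)²)
O(-8*0*9, 360) - 330484 = (6 + 360 - (-8*0)*9)² - 330484 = (6 + 360 - 0*9)² - 330484 = (6 + 360 - 1*0)² - 330484 = (6 + 360 + 0)² - 330484 = 366² - 330484 = 133956 - 330484 = -196528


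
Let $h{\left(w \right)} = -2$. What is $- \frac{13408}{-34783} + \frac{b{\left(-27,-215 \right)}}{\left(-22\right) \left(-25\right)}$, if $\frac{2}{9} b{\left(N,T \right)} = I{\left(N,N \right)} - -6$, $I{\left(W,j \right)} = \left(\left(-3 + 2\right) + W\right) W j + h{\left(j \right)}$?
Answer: $- \frac{1593478594}{9565325} \approx -166.59$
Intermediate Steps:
$I{\left(W,j \right)} = -2 + W j \left(-1 + W\right)$ ($I{\left(W,j \right)} = \left(\left(-3 + 2\right) + W\right) W j - 2 = \left(-1 + W\right) W j - 2 = W \left(-1 + W\right) j - 2 = W j \left(-1 + W\right) - 2 = -2 + W j \left(-1 + W\right)$)
$b{\left(N,T \right)} = 18 - \frac{9 N^{2}}{2} + \frac{9 N^{3}}{2}$ ($b{\left(N,T \right)} = \frac{9 \left(\left(-2 + N N^{2} - N N\right) - -6\right)}{2} = \frac{9 \left(\left(-2 + N^{3} - N^{2}\right) + 6\right)}{2} = \frac{9 \left(4 + N^{3} - N^{2}\right)}{2} = 18 - \frac{9 N^{2}}{2} + \frac{9 N^{3}}{2}$)
$- \frac{13408}{-34783} + \frac{b{\left(-27,-215 \right)}}{\left(-22\right) \left(-25\right)} = - \frac{13408}{-34783} + \frac{18 - \frac{9 \left(-27\right)^{2}}{2} + \frac{9 \left(-27\right)^{3}}{2}}{\left(-22\right) \left(-25\right)} = \left(-13408\right) \left(- \frac{1}{34783}\right) + \frac{18 - \frac{6561}{2} + \frac{9}{2} \left(-19683\right)}{550} = \frac{13408}{34783} + \left(18 - \frac{6561}{2} - \frac{177147}{2}\right) \frac{1}{550} = \frac{13408}{34783} - \frac{45918}{275} = - \frac{1593478594}{9565325}$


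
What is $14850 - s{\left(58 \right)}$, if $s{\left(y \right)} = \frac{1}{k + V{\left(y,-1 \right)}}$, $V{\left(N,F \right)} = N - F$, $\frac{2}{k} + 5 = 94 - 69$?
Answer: $\frac{8776340}{591} \approx 14850.0$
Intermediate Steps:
$k = \frac{1}{10}$ ($k = \frac{2}{-5 + \left(94 - 69\right)} = \frac{2}{-5 + 25} = \frac{2}{20} = 2 \cdot \frac{1}{20} = \frac{1}{10} \approx 0.1$)
$s{\left(y \right)} = \frac{1}{\frac{11}{10} + y}$ ($s{\left(y \right)} = \frac{1}{\frac{1}{10} + \left(y - -1\right)} = \frac{1}{\frac{1}{10} + \left(y + 1\right)} = \frac{1}{\frac{1}{10} + \left(1 + y\right)} = \frac{1}{\frac{11}{10} + y}$)
$14850 - s{\left(58 \right)} = 14850 - \frac{10}{11 + 10 \cdot 58} = 14850 - \frac{10}{11 + 580} = 14850 - \frac{10}{591} = \frac{8776340}{591}$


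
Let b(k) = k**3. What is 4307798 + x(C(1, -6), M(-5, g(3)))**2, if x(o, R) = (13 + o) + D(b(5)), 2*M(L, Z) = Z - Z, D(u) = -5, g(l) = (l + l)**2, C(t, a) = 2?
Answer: 4307898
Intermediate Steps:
g(l) = 4*l**2 (g(l) = (2*l)**2 = 4*l**2)
M(L, Z) = 0 (M(L, Z) = (Z - Z)/2 = (1/2)*0 = 0)
x(o, R) = 8 + o (x(o, R) = (13 + o) - 5 = 8 + o)
4307798 + x(C(1, -6), M(-5, g(3)))**2 = 4307798 + (8 + 2)**2 = 4307798 + 10**2 = 4307798 + 100 = 4307898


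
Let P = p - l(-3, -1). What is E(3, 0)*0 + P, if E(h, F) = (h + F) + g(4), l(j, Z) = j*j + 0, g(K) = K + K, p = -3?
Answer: -12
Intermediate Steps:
g(K) = 2*K
l(j, Z) = j² (l(j, Z) = j² + 0 = j²)
E(h, F) = 8 + F + h (E(h, F) = (h + F) + 2*4 = (F + h) + 8 = 8 + F + h)
P = -12 (P = -3 - 1*(-3)² = -3 - 1*9 = -3 - 9 = -12)
E(3, 0)*0 + P = (8 + 0 + 3)*0 - 12 = 11*0 - 12 = 0 - 12 = -12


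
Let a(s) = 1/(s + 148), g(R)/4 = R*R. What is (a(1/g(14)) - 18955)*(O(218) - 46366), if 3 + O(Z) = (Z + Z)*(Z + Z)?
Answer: -316113843772437/116033 ≈ -2.7243e+9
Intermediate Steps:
g(R) = 4*R² (g(R) = 4*(R*R) = 4*R²)
O(Z) = -3 + 4*Z² (O(Z) = -3 + (Z + Z)*(Z + Z) = -3 + (2*Z)*(2*Z) = -3 + 4*Z²)
a(s) = 1/(148 + s)
(a(1/g(14)) - 18955)*(O(218) - 46366) = (1/(148 + 1/(4*14²)) - 18955)*((-3 + 4*218²) - 46366) = (1/(148 + 1/(4*196)) - 18955)*((-3 + 4*47524) - 46366) = (1/(148 + 1/784) - 18955)*((-3 + 190096) - 46366) = (1/(148 + 1/784) - 18955)*(190093 - 46366) = (1/(116033/784) - 18955)*143727 = (784/116033 - 18955)*143727 = -2199404731/116033*143727 = -316113843772437/116033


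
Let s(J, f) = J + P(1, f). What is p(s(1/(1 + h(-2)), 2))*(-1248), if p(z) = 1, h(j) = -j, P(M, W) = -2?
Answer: -1248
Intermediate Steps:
s(J, f) = -2 + J (s(J, f) = J - 2 = -2 + J)
p(s(1/(1 + h(-2)), 2))*(-1248) = 1*(-1248) = -1248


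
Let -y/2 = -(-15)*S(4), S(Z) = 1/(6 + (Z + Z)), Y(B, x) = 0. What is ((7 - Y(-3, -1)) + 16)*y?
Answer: -345/7 ≈ -49.286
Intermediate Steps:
S(Z) = 1/(6 + 2*Z)
y = -15/7 (y = -(-6)*(-5/(2*(3 + 4))) = -(-6)*(-5/(2*7)) = -(-6)*(-5*1/14) = -(-6)*(-5)/14 = -2*15/14 = -15/7 ≈ -2.1429)
((7 - Y(-3, -1)) + 16)*y = ((7 - 1*0) + 16)*(-15/7) = ((7 + 0) + 16)*(-15/7) = (7 + 16)*(-15/7) = 23*(-15/7) = -345/7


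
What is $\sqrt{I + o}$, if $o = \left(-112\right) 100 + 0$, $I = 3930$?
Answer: $i \sqrt{7270} \approx 85.264 i$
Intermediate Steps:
$o = -11200$ ($o = -11200 + 0 = -11200$)
$\sqrt{I + o} = \sqrt{3930 - 11200} = \sqrt{-7270} = i \sqrt{7270}$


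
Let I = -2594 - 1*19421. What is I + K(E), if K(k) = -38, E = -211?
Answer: -22053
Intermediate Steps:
I = -22015 (I = -2594 - 19421 = -22015)
I + K(E) = -22015 - 38 = -22053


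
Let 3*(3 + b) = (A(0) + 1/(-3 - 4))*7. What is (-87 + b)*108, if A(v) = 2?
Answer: -9252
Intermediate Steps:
b = 4/3 (b = -3 + ((2 + 1/(-3 - 4))*7)/3 = -3 + ((2 + 1/(-7))*7)/3 = -3 + ((2 - ⅐)*7)/3 = -3 + ((13/7)*7)/3 = -3 + (⅓)*13 = -3 + 13/3 = 4/3 ≈ 1.3333)
(-87 + b)*108 = (-87 + 4/3)*108 = -257/3*108 = -9252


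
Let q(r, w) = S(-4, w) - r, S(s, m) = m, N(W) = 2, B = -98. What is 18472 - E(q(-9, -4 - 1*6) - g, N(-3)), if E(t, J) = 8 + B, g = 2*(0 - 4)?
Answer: 18562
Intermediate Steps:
g = -8 (g = 2*(-4) = -8)
q(r, w) = w - r
E(t, J) = -90 (E(t, J) = 8 - 98 = -90)
18472 - E(q(-9, -4 - 1*6) - g, N(-3)) = 18472 - 1*(-90) = 18472 + 90 = 18562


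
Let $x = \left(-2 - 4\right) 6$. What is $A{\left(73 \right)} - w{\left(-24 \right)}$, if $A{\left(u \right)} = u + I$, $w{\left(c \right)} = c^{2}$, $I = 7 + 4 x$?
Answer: $-640$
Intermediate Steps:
$x = -36$ ($x = \left(-6\right) 6 = -36$)
$I = -137$ ($I = 7 + 4 \left(-36\right) = 7 - 144 = -137$)
$A{\left(u \right)} = -137 + u$ ($A{\left(u \right)} = u - 137 = -137 + u$)
$A{\left(73 \right)} - w{\left(-24 \right)} = \left(-137 + 73\right) - \left(-24\right)^{2} = -64 - 576 = -640$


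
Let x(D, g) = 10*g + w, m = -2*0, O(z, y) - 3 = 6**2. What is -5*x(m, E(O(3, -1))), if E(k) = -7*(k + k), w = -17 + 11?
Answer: 27330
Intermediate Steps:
w = -6
O(z, y) = 39 (O(z, y) = 3 + 6**2 = 3 + 36 = 39)
m = 0
E(k) = -14*k
x(D, g) = -6 + 10*g (x(D, g) = 10*g - 6 = -6 + 10*g)
-5*x(m, E(O(3, -1))) = -5*(-6 + 10*(-14*39)) = -5*(-6 + 10*(-546)) = -5*(-6 - 5460) = -5*(-5466) = 27330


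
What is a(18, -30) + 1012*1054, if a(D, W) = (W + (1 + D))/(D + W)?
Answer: 12799787/12 ≈ 1.0666e+6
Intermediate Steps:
a(D, W) = (1 + D + W)/(D + W)
a(18, -30) + 1012*1054 = (1 + 18 - 30)/(18 - 30) + 1012*1054 = -11/(-12) + 1066648 = -1/12*(-11) + 1066648 = 11/12 + 1066648 = 12799787/12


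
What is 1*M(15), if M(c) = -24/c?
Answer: -8/5 ≈ -1.6000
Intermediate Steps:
1*M(15) = 1*(-24/15) = 1*(-24*1/15) = 1*(-8/5) = -8/5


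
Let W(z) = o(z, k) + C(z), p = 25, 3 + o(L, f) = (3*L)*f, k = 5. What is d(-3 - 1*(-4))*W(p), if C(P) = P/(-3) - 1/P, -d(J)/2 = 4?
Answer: -218176/75 ≈ -2909.0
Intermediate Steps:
d(J) = -8 (d(J) = -2*4 = -8)
C(P) = -1/P - P/3 (C(P) = P*(-⅓) - 1/P = -P/3 - 1/P = -1/P - P/3)
o(L, f) = -3 + 3*L*f (o(L, f) = -3 + (3*L)*f = -3 + 3*L*f)
W(z) = -3 - 1/z + 44*z/3 (W(z) = (-3 + 3*z*5) + (-1/z - z/3) = (-3 + 15*z) + (-1/z - z/3) = -3 - 1/z + 44*z/3)
d(-3 - 1*(-4))*W(p) = -8*(-3 - 1/25 + (44/3)*25) = -8*(-3 - 1*1/25 + 1100/3) = -8*(-3 - 1/25 + 1100/3) = -8*27272/75 = -218176/75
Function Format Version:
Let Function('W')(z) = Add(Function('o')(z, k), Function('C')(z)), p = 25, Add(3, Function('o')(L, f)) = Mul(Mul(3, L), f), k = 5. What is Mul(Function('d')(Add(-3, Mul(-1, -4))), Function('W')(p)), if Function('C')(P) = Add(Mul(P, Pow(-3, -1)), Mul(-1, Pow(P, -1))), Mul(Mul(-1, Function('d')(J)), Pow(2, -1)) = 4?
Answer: Rational(-218176, 75) ≈ -2909.0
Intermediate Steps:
Function('d')(J) = -8 (Function('d')(J) = Mul(-2, 4) = -8)
Function('C')(P) = Add(Mul(-1, Pow(P, -1)), Mul(Rational(-1, 3), P)) (Function('C')(P) = Add(Mul(P, Rational(-1, 3)), Mul(-1, Pow(P, -1))) = Add(Mul(Rational(-1, 3), P), Mul(-1, Pow(P, -1))) = Add(Mul(-1, Pow(P, -1)), Mul(Rational(-1, 3), P)))
Function('o')(L, f) = Add(-3, Mul(3, L, f)) (Function('o')(L, f) = Add(-3, Mul(Mul(3, L), f)) = Add(-3, Mul(3, L, f)))
Function('W')(z) = Add(-3, Mul(-1, Pow(z, -1)), Mul(Rational(44, 3), z)) (Function('W')(z) = Add(Add(-3, Mul(3, z, 5)), Add(Mul(-1, Pow(z, -1)), Mul(Rational(-1, 3), z))) = Add(Add(-3, Mul(15, z)), Add(Mul(-1, Pow(z, -1)), Mul(Rational(-1, 3), z))) = Add(-3, Mul(-1, Pow(z, -1)), Mul(Rational(44, 3), z)))
Mul(Function('d')(Add(-3, Mul(-1, -4))), Function('W')(p)) = Mul(-8, Add(-3, Mul(-1, Pow(25, -1)), Mul(Rational(44, 3), 25))) = Mul(-8, Add(-3, Mul(-1, Rational(1, 25)), Rational(1100, 3))) = Mul(-8, Add(-3, Rational(-1, 25), Rational(1100, 3))) = Mul(-8, Rational(27272, 75)) = Rational(-218176, 75)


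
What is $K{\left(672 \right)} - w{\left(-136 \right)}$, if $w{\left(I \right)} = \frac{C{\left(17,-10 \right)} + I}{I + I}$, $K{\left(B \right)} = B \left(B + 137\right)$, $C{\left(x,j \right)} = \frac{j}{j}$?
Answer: $\frac{147872121}{272} \approx 5.4365 \cdot 10^{5}$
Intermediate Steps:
$C{\left(x,j \right)} = 1$
$K{\left(B \right)} = B \left(137 + B\right)$
$w{\left(I \right)} = \frac{1 + I}{2 I}$ ($w{\left(I \right)} = \frac{1 + I}{I + I} = \frac{1 + I}{2 I}$)
$K{\left(672 \right)} - w{\left(-136 \right)} = 672 \left(137 + 672\right) - \frac{1 - 136}{2 \left(-136\right)} = 672 \cdot 809 - \frac{1}{2} \left(- \frac{1}{136}\right) \left(-135\right) = 543648 - \frac{135}{272} = \frac{147872121}{272}$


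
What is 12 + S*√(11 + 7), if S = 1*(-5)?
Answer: 12 - 15*√2 ≈ -9.2132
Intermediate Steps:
S = -5
12 + S*√(11 + 7) = 12 - 5*√(11 + 7) = 12 - 15*√2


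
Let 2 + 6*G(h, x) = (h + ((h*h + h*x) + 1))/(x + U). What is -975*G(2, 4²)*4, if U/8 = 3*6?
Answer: 18265/16 ≈ 1141.6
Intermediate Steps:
U = 144 (U = 8*(3*6) = 8*18 = 144)
G(h, x) = -⅓ + (1 + h + h² + h*x)/(6*(144 + x)) (G(h, x) = -⅓ + ((h + ((h*h + h*x) + 1))/(x + 144))/6 = -⅓ + ((h + ((h² + h*x) + 1))/(144 + x))/6 = -⅓ + ((h + (1 + h² + h*x))/(144 + x))/6 = -⅓ + ((1 + h + h² + h*x)/(144 + x))/6 = -⅓ + (1 + h + h² + h*x)/(6*(144 + x)))
-975*G(2, 4²)*4 = -975*(-287 + 2 + 2² - 2*4² + 2*4²)/(6*(144 + 4²))*4 = -975*(-287 + 2 + 4 - 2*16 + 2*16)/(6*(144 + 16))*4 = -975*(⅙)*(-287 + 2 + 4 - 32 + 32)/160*4 = -975*(⅙)*(1/160)*(-281)*4 = -(-18265)*4/64 = -975*(-281/240) = 18265/16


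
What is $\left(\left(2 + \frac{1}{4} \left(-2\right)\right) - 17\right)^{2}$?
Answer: $\frac{961}{4} \approx 240.25$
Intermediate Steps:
$\left(\left(2 + \frac{1}{4} \left(-2\right)\right) - 17\right)^{2} = \left(\left(2 - \frac{1}{2}\right) - 17\right)^{2} = \left(\frac{3}{2} - 17\right)^{2} = \left(- \frac{31}{2}\right)^{2} = \frac{961}{4}$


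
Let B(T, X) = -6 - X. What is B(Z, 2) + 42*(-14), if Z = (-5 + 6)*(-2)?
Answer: -596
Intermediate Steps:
Z = -2 (Z = 1*(-2) = -2)
B(Z, 2) + 42*(-14) = (-6 - 1*2) + 42*(-14) = (-6 - 2) - 588 = -8 - 588 = -596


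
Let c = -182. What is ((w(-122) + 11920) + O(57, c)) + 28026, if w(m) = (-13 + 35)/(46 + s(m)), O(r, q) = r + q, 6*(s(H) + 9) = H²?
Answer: 300768079/7553 ≈ 39821.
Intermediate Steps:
s(H) = -9 + H²/6
O(r, q) = q + r
w(m) = 22/(37 + m²/6) (w(m) = (-13 + 35)/(46 + (-9 + m²/6)) = 22/(37 + m²/6))
((w(-122) + 11920) + O(57, c)) + 28026 = ((132/(222 + (-122)²) + 11920) + (-182 + 57)) + 28026 = ((132/(222 + 14884) + 11920) - 125) + 28026 = ((132/15106 + 11920) - 125) + 28026 = ((132*(1/15106) + 11920) - 125) + 28026 = ((66/7553 + 11920) - 125) + 28026 = (90031826/7553 - 125) + 28026 = 89087701/7553 + 28026 = 300768079/7553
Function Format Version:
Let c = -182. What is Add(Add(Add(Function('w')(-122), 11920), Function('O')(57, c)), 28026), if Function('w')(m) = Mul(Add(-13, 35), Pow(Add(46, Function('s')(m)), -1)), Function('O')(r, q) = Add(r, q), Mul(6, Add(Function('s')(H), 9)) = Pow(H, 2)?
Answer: Rational(300768079, 7553) ≈ 39821.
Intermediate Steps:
Function('s')(H) = Add(-9, Mul(Rational(1, 6), Pow(H, 2)))
Function('O')(r, q) = Add(q, r)
Function('w')(m) = Mul(22, Pow(Add(37, Mul(Rational(1, 6), Pow(m, 2))), -1)) (Function('w')(m) = Mul(Add(-13, 35), Pow(Add(46, Add(-9, Mul(Rational(1, 6), Pow(m, 2)))), -1)) = Mul(22, Pow(Add(37, Mul(Rational(1, 6), Pow(m, 2))), -1)))
Add(Add(Add(Function('w')(-122), 11920), Function('O')(57, c)), 28026) = Add(Add(Add(Mul(132, Pow(Add(222, Pow(-122, 2)), -1)), 11920), Add(-182, 57)), 28026) = Add(Add(Add(Mul(132, Pow(Add(222, 14884), -1)), 11920), -125), 28026) = Add(Add(Add(Mul(132, Pow(15106, -1)), 11920), -125), 28026) = Add(Add(Add(Mul(132, Rational(1, 15106)), 11920), -125), 28026) = Add(Add(Add(Rational(66, 7553), 11920), -125), 28026) = Add(Add(Rational(90031826, 7553), -125), 28026) = Add(Rational(89087701, 7553), 28026) = Rational(300768079, 7553)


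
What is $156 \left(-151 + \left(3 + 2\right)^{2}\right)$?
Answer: $-19656$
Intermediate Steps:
$156 \left(-151 + \left(3 + 2\right)^{2}\right) = 156 \left(-151 + 5^{2}\right) = 156 \left(-151 + 25\right) = 156 \left(-126\right) = -19656$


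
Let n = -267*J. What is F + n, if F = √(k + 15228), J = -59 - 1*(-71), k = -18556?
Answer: -3204 + 16*I*√13 ≈ -3204.0 + 57.689*I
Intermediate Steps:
J = 12 (J = -59 + 71 = 12)
F = 16*I*√13 (F = √(-18556 + 15228) = √(-3328) = 16*I*√13 ≈ 57.689*I)
n = -3204 (n = -267*12 = -3204)
F + n = 16*I*√13 - 3204 = -3204 + 16*I*√13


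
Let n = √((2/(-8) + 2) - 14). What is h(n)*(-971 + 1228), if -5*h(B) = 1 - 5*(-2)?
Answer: -2827/5 ≈ -565.40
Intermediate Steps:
n = 7*I/2 (n = √((2*(-⅛) + 2) - 14) = √((-¼ + 2) - 14) = √(7/4 - 14) = √(-49/4) = 7*I/2 ≈ 3.5*I)
h(B) = -11/5 (h(B) = -(1 - 5*(-2))/5 = -(1 + 10)/5 = -⅕*11 = -11/5)
h(n)*(-971 + 1228) = -11*(-971 + 1228)/5 = -11/5*257 = -2827/5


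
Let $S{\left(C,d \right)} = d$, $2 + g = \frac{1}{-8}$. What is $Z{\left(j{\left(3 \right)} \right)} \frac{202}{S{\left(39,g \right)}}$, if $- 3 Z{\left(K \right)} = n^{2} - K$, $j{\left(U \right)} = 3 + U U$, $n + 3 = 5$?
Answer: $- \frac{12928}{51} \approx -253.49$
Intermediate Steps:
$n = 2$ ($n = -3 + 5 = 2$)
$g = - \frac{17}{8}$ ($g = -2 + \frac{1}{-8} = -2 - \frac{1}{8} = - \frac{17}{8} \approx -2.125$)
$j{\left(U \right)} = 3 + U^{2}$
$Z{\left(K \right)} = - \frac{4}{3} + \frac{K}{3}$ ($Z{\left(K \right)} = - \frac{2^{2} - K}{3} = - \frac{4 - K}{3} = - \frac{4}{3} + \frac{K}{3}$)
$Z{\left(j{\left(3 \right)} \right)} \frac{202}{S{\left(39,g \right)}} = \left(- \frac{4}{3} + \frac{3 + 3^{2}}{3}\right) \frac{202}{- \frac{17}{8}} = \left(- \frac{4}{3} + \frac{3 + 9}{3}\right) 202 \left(- \frac{8}{17}\right) = \left(- \frac{4}{3} + \frac{1}{3} \cdot 12\right) \left(- \frac{1616}{17}\right) = \left(- \frac{4}{3} + 4\right) \left(- \frac{1616}{17}\right) = \frac{8}{3} \left(- \frac{1616}{17}\right) = - \frac{12928}{51}$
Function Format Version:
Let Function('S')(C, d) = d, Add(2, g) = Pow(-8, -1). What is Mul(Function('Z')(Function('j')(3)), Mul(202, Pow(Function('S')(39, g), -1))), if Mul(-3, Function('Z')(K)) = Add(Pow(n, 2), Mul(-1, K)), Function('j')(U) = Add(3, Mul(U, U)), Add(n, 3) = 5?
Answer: Rational(-12928, 51) ≈ -253.49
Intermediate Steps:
n = 2 (n = Add(-3, 5) = 2)
g = Rational(-17, 8) (g = Add(-2, Pow(-8, -1)) = Add(-2, Rational(-1, 8)) = Rational(-17, 8) ≈ -2.1250)
Function('j')(U) = Add(3, Pow(U, 2))
Function('Z')(K) = Add(Rational(-4, 3), Mul(Rational(1, 3), K)) (Function('Z')(K) = Mul(Rational(-1, 3), Add(Pow(2, 2), Mul(-1, K))) = Mul(Rational(-1, 3), Add(4, Mul(-1, K))) = Add(Rational(-4, 3), Mul(Rational(1, 3), K)))
Mul(Function('Z')(Function('j')(3)), Mul(202, Pow(Function('S')(39, g), -1))) = Mul(Add(Rational(-4, 3), Mul(Rational(1, 3), Add(3, Pow(3, 2)))), Mul(202, Pow(Rational(-17, 8), -1))) = Mul(Add(Rational(-4, 3), Mul(Rational(1, 3), Add(3, 9))), Mul(202, Rational(-8, 17))) = Mul(Add(Rational(-4, 3), Mul(Rational(1, 3), 12)), Rational(-1616, 17)) = Mul(Add(Rational(-4, 3), 4), Rational(-1616, 17)) = Mul(Rational(8, 3), Rational(-1616, 17)) = Rational(-12928, 51)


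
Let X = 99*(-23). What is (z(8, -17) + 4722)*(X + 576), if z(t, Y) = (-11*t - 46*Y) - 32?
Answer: -9158184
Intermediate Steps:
z(t, Y) = -32 - 46*Y - 11*t (z(t, Y) = (-46*Y - 11*t) - 32 = -32 - 46*Y - 11*t)
X = -2277
(z(8, -17) + 4722)*(X + 576) = ((-32 - 46*(-17) - 11*8) + 4722)*(-2277 + 576) = ((-32 + 782 - 88) + 4722)*(-1701) = (662 + 4722)*(-1701) = 5384*(-1701) = -9158184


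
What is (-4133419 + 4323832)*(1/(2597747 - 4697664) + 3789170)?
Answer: 1515105292040951157/2099917 ≈ 7.2151e+11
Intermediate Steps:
(-4133419 + 4323832)*(1/(2597747 - 4697664) + 3789170) = 190413*(1/(-2099917) + 3789170) = 190413*(-1/2099917 + 3789170) = 190413*(7956942498889/2099917) = 1515105292040951157/2099917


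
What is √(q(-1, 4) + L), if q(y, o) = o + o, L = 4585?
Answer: √4593 ≈ 67.772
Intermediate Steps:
q(y, o) = 2*o
√(q(-1, 4) + L) = √(2*4 + 4585) = √(8 + 4585) = √4593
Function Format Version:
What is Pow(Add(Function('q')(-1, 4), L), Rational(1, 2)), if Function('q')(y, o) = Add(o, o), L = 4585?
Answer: Pow(4593, Rational(1, 2)) ≈ 67.772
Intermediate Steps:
Function('q')(y, o) = Mul(2, o)
Pow(Add(Function('q')(-1, 4), L), Rational(1, 2)) = Pow(Add(Mul(2, 4), 4585), Rational(1, 2)) = Pow(Add(8, 4585), Rational(1, 2)) = Pow(4593, Rational(1, 2))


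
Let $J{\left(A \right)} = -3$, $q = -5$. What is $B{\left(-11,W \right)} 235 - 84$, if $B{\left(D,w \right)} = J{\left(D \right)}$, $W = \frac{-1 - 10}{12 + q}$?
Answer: $-789$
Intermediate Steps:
$W = - \frac{11}{7}$ ($W = \frac{-1 - 10}{12 - 5} = - \frac{11}{7} \approx -1.5714$)
$B{\left(D,w \right)} = -3$
$B{\left(-11,W \right)} 235 - 84 = \left(-3\right) 235 - 84 = -705 - 84 = -789$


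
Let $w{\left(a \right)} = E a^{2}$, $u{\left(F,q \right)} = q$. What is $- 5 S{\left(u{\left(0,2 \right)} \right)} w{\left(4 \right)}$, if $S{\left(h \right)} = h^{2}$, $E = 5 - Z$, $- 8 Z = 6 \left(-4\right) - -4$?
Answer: $-800$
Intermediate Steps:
$Z = \frac{5}{2}$ ($Z = - \frac{6 \left(-4\right) - -4}{8} = - \frac{-24 + 4}{8} = \left(- \frac{1}{8}\right) \left(-20\right) = \frac{5}{2} \approx 2.5$)
$E = \frac{5}{2}$ ($E = 5 - \frac{5}{2} = \frac{5}{2} \approx 2.5$)
$w{\left(a \right)} = \frac{5 a^{2}}{2}$
$- 5 S{\left(u{\left(0,2 \right)} \right)} w{\left(4 \right)} = - 5 \cdot 2^{2} \frac{5 \cdot 4^{2}}{2} = \left(-5\right) 4 \cdot \frac{5}{2} \cdot 16 = \left(-20\right) 40 = -800$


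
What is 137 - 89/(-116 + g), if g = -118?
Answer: 32147/234 ≈ 137.38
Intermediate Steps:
137 - 89/(-116 + g) = 137 - 89/(-116 - 118) = 137 - 89/(-234) = 137 - 1/234*(-89) = 137 + 89/234 = 32147/234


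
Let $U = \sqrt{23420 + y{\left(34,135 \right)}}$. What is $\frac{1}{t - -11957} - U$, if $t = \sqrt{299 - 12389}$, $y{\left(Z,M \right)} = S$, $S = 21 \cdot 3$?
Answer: $\frac{- i - \sqrt{283909470} + 11957 i \sqrt{23483}}{\sqrt{12090} - 11957 i} \approx -153.24 - 7.6927 \cdot 10^{-7} i$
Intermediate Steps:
$S = 63$
$y{\left(Z,M \right)} = 63$
$t = i \sqrt{12090}$ ($t = \sqrt{-12090} = i \sqrt{12090} \approx 109.95 i$)
$U = \sqrt{23483}$ ($U = \sqrt{23420 + 63} = \sqrt{23483} \approx 153.24$)
$\frac{1}{t - -11957} - U = \frac{1}{i \sqrt{12090} - -11957} - \sqrt{23483} = \frac{1}{i \sqrt{12090} + \left(22183 - 10226\right)} - \sqrt{23483} = \frac{1}{i \sqrt{12090} + 11957} - \sqrt{23483} = \frac{1}{11957 + i \sqrt{12090}} - \sqrt{23483}$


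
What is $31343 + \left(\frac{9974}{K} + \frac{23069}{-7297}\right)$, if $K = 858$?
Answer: $\frac{98143028197}{3130413} \approx 31351.0$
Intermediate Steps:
$31343 + \left(\frac{9974}{K} + \frac{23069}{-7297}\right) = 31343 + \left(\frac{9974}{858} + \frac{23069}{-7297}\right) = 31343 + \left(9974 \cdot \frac{1}{858} + 23069 \left(- \frac{1}{7297}\right)\right) = 31343 + \left(\frac{4987}{429} - \frac{23069}{7297}\right) = 31343 + \frac{26493538}{3130413} = \frac{98143028197}{3130413}$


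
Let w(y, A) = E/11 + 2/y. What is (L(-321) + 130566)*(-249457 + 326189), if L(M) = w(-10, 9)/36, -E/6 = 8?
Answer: 4959197389507/495 ≈ 1.0019e+10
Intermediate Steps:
E = -48 (E = -6*8 = -48)
w(y, A) = -48/11 + 2/y
L(M) = -251/1980 (L(M) = (-48/11 + 2/(-10))/36 = (-48/11 + 2*(-⅒))*(1/36) = (-48/11 - ⅕)*(1/36) = -251/55*1/36 = -251/1980)
(L(-321) + 130566)*(-249457 + 326189) = (-251/1980 + 130566)*(-249457 + 326189) = (258520429/1980)*76732 = 4959197389507/495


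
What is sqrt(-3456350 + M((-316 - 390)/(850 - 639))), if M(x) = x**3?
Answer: 3*I*sqrt(761219197768614)/44521 ≈ 1859.1*I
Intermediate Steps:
sqrt(-3456350 + M((-316 - 390)/(850 - 639))) = sqrt(-3456350 + ((-316 - 390)/(850 - 639))**3) = sqrt(-3456350 + (-706/211)**3) = sqrt(-3456350 - 351895816/9393931) = sqrt(-32469065307666/9393931) = 3*I*sqrt(761219197768614)/44521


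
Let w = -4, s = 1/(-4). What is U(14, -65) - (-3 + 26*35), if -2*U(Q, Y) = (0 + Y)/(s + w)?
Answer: -15549/17 ≈ -914.65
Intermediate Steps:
s = -¼ ≈ -0.25000
U(Q, Y) = 2*Y/17 (U(Q, Y) = -(0 + Y)/(2*(-¼ - 4)) = -Y/(2*(-17/4)) = -Y*(-4)/(2*17) = -(-2)*Y/17 = 2*Y/17)
U(14, -65) - (-3 + 26*35) = (2/17)*(-65) - (-3 + 26*35) = -130/17 - (-3 + 910) = -130/17 - 1*907 = -130/17 - 907 = -15549/17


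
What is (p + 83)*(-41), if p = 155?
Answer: -9758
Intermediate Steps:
(p + 83)*(-41) = (155 + 83)*(-41) = 238*(-41) = -9758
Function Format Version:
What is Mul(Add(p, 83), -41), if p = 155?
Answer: -9758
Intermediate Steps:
Mul(Add(p, 83), -41) = Mul(Add(155, 83), -41) = Mul(238, -41) = -9758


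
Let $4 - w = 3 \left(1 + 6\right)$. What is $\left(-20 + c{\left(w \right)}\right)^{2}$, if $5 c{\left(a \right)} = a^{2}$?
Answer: $\frac{35721}{25} \approx 1428.8$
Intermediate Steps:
$w = -17$ ($w = 4 - 3 \left(1 + 6\right) = 4 - 3 \cdot 7 = 4 - 21 = -17$)
$c{\left(a \right)} = \frac{a^{2}}{5}$
$\left(-20 + c{\left(w \right)}\right)^{2} = \left(-20 + \frac{\left(-17\right)^{2}}{5}\right)^{2} = \left(-20 + \frac{1}{5} \cdot 289\right)^{2} = \left(-20 + \frac{289}{5}\right)^{2} = \left(\frac{189}{5}\right)^{2} = \frac{35721}{25}$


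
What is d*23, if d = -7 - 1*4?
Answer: -253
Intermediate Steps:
d = -11 (d = -7 - 4 = -11)
d*23 = -11*23 = -253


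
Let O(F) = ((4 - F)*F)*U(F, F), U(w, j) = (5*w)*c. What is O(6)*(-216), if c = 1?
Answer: 77760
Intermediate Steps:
U(w, j) = 5*w (U(w, j) = (5*w)*1 = 5*w)
O(F) = 5*F**2*(4 - F) (O(F) = ((4 - F)*F)*(5*F) = (F*(4 - F))*(5*F) = 5*F**2*(4 - F))
O(6)*(-216) = (5*6**2*(4 - 1*6))*(-216) = (5*36*(4 - 6))*(-216) = (5*36*(-2))*(-216) = -360*(-216) = 77760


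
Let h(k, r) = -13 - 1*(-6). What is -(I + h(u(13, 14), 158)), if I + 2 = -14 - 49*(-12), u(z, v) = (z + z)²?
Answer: -565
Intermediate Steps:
u(z, v) = 4*z² (u(z, v) = (2*z)² = 4*z²)
h(k, r) = -7 (h(k, r) = -13 + 6 = -7)
I = 572 (I = -2 + (-14 - 49*(-12)) = -2 + (-14 + 588) = -2 + 574 = 572)
-(I + h(u(13, 14), 158)) = -(572 - 7) = -1*565 = -565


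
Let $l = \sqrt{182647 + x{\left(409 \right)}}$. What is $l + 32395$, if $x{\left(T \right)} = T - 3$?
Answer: $32395 + \sqrt{183053} \approx 32823.0$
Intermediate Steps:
$x{\left(T \right)} = -3 + T$ ($x{\left(T \right)} = T - 3 = -3 + T$)
$l = \sqrt{183053}$ ($l = \sqrt{182647 + \left(-3 + 409\right)} = \sqrt{182647 + 406} = \sqrt{183053} \approx 427.85$)
$l + 32395 = \sqrt{183053} + 32395 = 32395 + \sqrt{183053}$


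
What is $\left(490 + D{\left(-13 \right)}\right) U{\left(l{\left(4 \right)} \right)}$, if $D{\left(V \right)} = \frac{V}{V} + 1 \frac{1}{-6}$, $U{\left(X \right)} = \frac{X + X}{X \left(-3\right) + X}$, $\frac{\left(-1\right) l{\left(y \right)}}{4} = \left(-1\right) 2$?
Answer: $- \frac{2945}{6} \approx -490.83$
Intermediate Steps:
$l{\left(y \right)} = 8$ ($l{\left(y \right)} = - 4 \left(\left(-1\right) 2\right) = \left(-4\right) \left(-2\right) = 8$)
$U{\left(X \right)} = -1$ ($U{\left(X \right)} = \frac{2 X}{- 3 X + X} = \frac{2 X}{\left(-2\right) X} = 2 X \left(- \frac{1}{2 X}\right) = -1$)
$D{\left(V \right)} = \frac{5}{6}$ ($D{\left(V \right)} = 1 + 1 \left(- \frac{1}{6}\right) = 1 - \frac{1}{6} = \frac{5}{6}$)
$\left(490 + D{\left(-13 \right)}\right) U{\left(l{\left(4 \right)} \right)} = \left(490 + \frac{5}{6}\right) \left(-1\right) = \frac{2945}{6} \left(-1\right) = - \frac{2945}{6}$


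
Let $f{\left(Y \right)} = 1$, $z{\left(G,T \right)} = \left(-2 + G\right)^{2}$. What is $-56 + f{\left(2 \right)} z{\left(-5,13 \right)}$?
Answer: $-7$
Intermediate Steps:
$-56 + f{\left(2 \right)} z{\left(-5,13 \right)} = -56 + 1 \left(-2 - 5\right)^{2} = -56 + 1 \left(-7\right)^{2} = -56 + 1 \cdot 49 = -56 + 49 = -7$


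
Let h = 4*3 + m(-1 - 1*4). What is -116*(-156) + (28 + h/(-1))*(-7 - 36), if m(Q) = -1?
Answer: 17365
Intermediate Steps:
h = 11 (h = 4*3 - 1 = 12 - 1 = 11)
-116*(-156) + (28 + h/(-1))*(-7 - 36) = -116*(-156) + (28 + 11/(-1))*(-7 - 36) = 18096 + (28 + 11*(-1))*(-43) = 18096 + (28 - 11)*(-43) = 18096 + 17*(-43) = 18096 - 731 = 17365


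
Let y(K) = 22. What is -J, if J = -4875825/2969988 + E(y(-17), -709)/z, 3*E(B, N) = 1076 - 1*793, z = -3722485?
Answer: 18150465593993/11055735780180 ≈ 1.6417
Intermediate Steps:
E(B, N) = 283/3 (E(B, N) = (1076 - 1*793)/3 = (1076 - 793)/3 = (⅓)*283 = 283/3)
J = -18150465593993/11055735780180 (J = -4875825/2969988 + (283/3)/(-3722485) = -4875825*1/2969988 + (283/3)*(-1/3722485) = -1625275/989996 - 283/11167455 = -18150465593993/11055735780180 ≈ -1.6417)
-J = -1*(-18150465593993/11055735780180) = 18150465593993/11055735780180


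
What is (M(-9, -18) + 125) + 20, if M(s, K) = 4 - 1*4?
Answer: 145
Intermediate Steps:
M(s, K) = 0 (M(s, K) = 4 - 4 = 0)
(M(-9, -18) + 125) + 20 = (0 + 125) + 20 = 125 + 20 = 145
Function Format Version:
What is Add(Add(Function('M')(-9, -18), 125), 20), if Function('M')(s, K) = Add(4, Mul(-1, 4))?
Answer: 145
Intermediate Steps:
Function('M')(s, K) = 0 (Function('M')(s, K) = Add(4, -4) = 0)
Add(Add(Function('M')(-9, -18), 125), 20) = Add(Add(0, 125), 20) = Add(125, 20) = 145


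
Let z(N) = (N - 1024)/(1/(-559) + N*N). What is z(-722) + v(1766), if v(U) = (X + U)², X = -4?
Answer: 301562096899402/97132585 ≈ 3.1046e+6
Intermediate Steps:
z(N) = (-1024 + N)/(-1/559 + N²)
v(U) = (-4 + U)²
z(-722) + v(1766) = 559*(-1024 - 722)/(-1 + 559*(-722)²) + (-4 + 1766)² = 559*(-1746)/(-1 + 559*521284) + 1762² = 559*(-1746)/(-1 + 291397756) + 3104644 = 559*(-1746)/291397755 + 3104644 = 559*(1/291397755)*(-1746) + 3104644 = -325338/97132585 + 3104644 = 301562096899402/97132585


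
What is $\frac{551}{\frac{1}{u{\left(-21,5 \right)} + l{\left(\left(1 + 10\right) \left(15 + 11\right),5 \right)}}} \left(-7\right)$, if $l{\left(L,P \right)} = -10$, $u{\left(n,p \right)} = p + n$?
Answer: $100282$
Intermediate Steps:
$u{\left(n,p \right)} = n + p$
$\frac{551}{\frac{1}{u{\left(-21,5 \right)} + l{\left(\left(1 + 10\right) \left(15 + 11\right),5 \right)}}} \left(-7\right) = \frac{551}{\frac{1}{\left(-21 + 5\right) - 10}} \left(-7\right) = \frac{551}{\frac{1}{-16 - 10}} \left(-7\right) = \frac{551}{\frac{1}{-26}} \left(-7\right) = \frac{551}{- \frac{1}{26}} \left(-7\right) = 551 \left(-26\right) \left(-7\right) = \left(-14326\right) \left(-7\right) = 100282$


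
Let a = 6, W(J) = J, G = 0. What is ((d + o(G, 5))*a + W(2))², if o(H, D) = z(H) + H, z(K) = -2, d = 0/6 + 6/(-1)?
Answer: 2116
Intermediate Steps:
d = -6 (d = 0*(⅙) + 6*(-1) = 0 - 6 = -6)
o(H, D) = -2 + H
((d + o(G, 5))*a + W(2))² = ((-6 + (-2 + 0))*6 + 2)² = ((-6 - 2)*6 + 2)² = (-8*6 + 2)² = (-48 + 2)² = (-46)² = 2116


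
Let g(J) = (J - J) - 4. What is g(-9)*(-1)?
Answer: 4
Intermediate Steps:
g(J) = -4 (g(J) = 0 - 4 = -4)
g(-9)*(-1) = -4*(-1) = 4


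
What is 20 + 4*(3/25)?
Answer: 512/25 ≈ 20.480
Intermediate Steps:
20 + 4*(3/25) = 20 + 12/25 = 512/25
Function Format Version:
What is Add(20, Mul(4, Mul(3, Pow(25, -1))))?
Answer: Rational(512, 25) ≈ 20.480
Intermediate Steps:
Add(20, Mul(4, Mul(3, Pow(25, -1)))) = Add(20, Mul(4, Mul(3, Rational(1, 25)))) = Add(20, Mul(4, Rational(3, 25))) = Add(20, Rational(12, 25)) = Rational(512, 25)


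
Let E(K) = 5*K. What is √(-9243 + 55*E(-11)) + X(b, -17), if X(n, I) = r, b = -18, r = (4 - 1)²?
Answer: 9 + 2*I*√3067 ≈ 9.0 + 110.76*I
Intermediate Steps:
r = 9 (r = 3² = 9)
X(n, I) = 9
√(-9243 + 55*E(-11)) + X(b, -17) = √(-9243 + 55*(5*(-11))) + 9 = √(-9243 + 55*(-55)) + 9 = √(-9243 - 3025) + 9 = √(-12268) + 9 = 2*I*√3067 + 9 = 9 + 2*I*√3067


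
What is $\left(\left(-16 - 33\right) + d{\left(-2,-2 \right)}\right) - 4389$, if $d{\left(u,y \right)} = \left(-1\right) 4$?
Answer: $-4442$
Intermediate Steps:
$d{\left(u,y \right)} = -4$
$\left(\left(-16 - 33\right) + d{\left(-2,-2 \right)}\right) - 4389 = \left(\left(-16 - 33\right) - 4\right) - 4389 = \left(-49 - 4\right) - 4389 = -53 - 4389 = -4442$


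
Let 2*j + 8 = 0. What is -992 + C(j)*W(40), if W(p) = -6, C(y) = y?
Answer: -968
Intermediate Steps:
j = -4 (j = -4 + (½)*0 = -4 + 0 = -4)
-992 + C(j)*W(40) = -992 - 4*(-6) = -992 + 24 = -968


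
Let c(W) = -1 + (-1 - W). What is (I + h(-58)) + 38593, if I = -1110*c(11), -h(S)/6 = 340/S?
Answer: 1538687/29 ≈ 53058.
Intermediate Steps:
c(W) = -2 - W
h(S) = -2040/S
I = 14430 (I = -1110*(-2 - 1*11) = -1110*(-2 - 11) = -1110*(-13) = 14430)
(I + h(-58)) + 38593 = (14430 - 2040/(-58)) + 38593 = (14430 - 2040*(-1/58)) + 38593 = (14430 + 1020/29) + 38593 = 419490/29 + 38593 = 1538687/29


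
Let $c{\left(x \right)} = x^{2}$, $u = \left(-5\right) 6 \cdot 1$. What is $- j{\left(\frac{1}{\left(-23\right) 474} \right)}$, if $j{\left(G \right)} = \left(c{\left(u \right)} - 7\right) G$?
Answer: $\frac{893}{10902} \approx 0.081912$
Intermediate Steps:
$u = -30$ ($u = \left(-30\right) 1 = -30$)
$j{\left(G \right)} = 893 G$ ($j{\left(G \right)} = \left(\left(-30\right)^{2} - 7\right) G = \left(900 - 7\right) G = 893 G$)
$- j{\left(\frac{1}{\left(-23\right) 474} \right)} = - 893 \frac{1}{\left(-23\right) 474} = - 893 \left(\left(- \frac{1}{23}\right) \frac{1}{474}\right) = - \frac{893 \left(-1\right)}{10902} = \left(-1\right) \left(- \frac{893}{10902}\right) = \frac{893}{10902}$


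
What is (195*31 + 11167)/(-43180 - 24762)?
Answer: -8606/33971 ≈ -0.25333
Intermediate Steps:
(195*31 + 11167)/(-43180 - 24762) = (6045 + 11167)/(-67942) = 17212*(-1/67942) = -8606/33971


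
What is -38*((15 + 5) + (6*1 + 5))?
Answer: -1178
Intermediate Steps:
-38*((15 + 5) + (6*1 + 5)) = -38*(20 + (6 + 5)) = -38*(20 + 11) = -38*31 = -1178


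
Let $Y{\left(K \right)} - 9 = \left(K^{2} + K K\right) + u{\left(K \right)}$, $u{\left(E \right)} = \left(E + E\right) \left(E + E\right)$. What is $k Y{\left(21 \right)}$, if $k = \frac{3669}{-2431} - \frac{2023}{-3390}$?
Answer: $- \frac{1331039469}{549406} \approx -2422.7$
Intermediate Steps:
$u{\left(E \right)} = 4 E^{2}$ ($u{\left(E \right)} = 2 E 2 E = 4 E^{2}$)
$Y{\left(K \right)} = 9 + 6 K^{2}$ ($Y{\left(K \right)} = 9 + \left(\left(K^{2} + K K\right) + 4 K^{2}\right) = 9 + \left(\left(K^{2} + K^{2}\right) + 4 K^{2}\right) = 9 + \left(2 K^{2} + 4 K^{2}\right) = 9 + 6 K^{2}$)
$k = - \frac{7519997}{8241090}$ ($k = 3669 \left(- \frac{1}{2431}\right) - - \frac{2023}{3390} = - \frac{3669}{2431} + \frac{2023}{3390} = - \frac{7519997}{8241090} \approx -0.9125$)
$k Y{\left(21 \right)} = - \frac{7519997 \left(9 + 6 \cdot 21^{2}\right)}{8241090} = - \frac{7519997 \left(9 + 6 \cdot 441\right)}{8241090} = - \frac{7519997 \left(9 + 2646\right)}{8241090} = \left(- \frac{7519997}{8241090}\right) 2655 = - \frac{1331039469}{549406}$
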